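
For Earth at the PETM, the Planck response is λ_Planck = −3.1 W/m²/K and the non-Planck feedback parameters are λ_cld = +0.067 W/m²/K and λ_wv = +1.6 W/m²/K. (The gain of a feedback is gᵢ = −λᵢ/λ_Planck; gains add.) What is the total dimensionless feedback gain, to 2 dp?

Convert to gains: g_cld = 0.067/3.1 = 0.02161; g_wv = 1.6/3.1 = 0.5161.
Total gain g = 0.53771.

0.54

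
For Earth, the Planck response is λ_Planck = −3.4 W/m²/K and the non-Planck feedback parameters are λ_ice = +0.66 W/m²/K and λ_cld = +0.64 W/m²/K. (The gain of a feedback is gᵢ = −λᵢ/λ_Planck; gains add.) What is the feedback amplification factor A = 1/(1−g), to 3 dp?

Convert to gains: g_ice = 0.66/3.4 = 0.1941; g_cld = 0.64/3.4 = 0.1882.
Total gain g = 0.3823.
A = 1/(1 − 0.3823) = 1.619.

1.619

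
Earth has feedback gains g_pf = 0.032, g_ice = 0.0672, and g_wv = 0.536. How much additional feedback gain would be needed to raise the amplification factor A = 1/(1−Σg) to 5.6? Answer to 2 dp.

Current total gain = 0.6352.
Target gain for A = 5.6: g* = 1 − 1/5.6 = 0.8214.
Additional gain needed = 0.8214 − 0.6352 = 0.19.

0.19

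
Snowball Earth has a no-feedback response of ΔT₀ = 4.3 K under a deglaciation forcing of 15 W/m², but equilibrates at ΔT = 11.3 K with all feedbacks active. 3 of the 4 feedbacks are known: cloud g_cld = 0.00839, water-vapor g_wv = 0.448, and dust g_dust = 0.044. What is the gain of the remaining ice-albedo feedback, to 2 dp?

Amplification A = ΔT/ΔT₀ = 11.3/4.3 = 2.628.
Total gain g = 1 − 1/A = 1 − 1/2.628 = 0.6195.
Known gains sum to 0.00839 + 0.448 + 0.044 = 0.50039.
g_ice = 0.6195 − 0.50039 = 0.12.

0.12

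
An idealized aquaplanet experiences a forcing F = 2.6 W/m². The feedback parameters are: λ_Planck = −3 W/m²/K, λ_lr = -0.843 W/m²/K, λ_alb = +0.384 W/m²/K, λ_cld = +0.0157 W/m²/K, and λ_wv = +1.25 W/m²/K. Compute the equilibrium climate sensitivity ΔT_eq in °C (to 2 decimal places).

1.19 °C

Net feedback parameter λ = (−3) + (-0.843) + (+0.384) + (+0.0157) + (+1.25) = -2.1933 W/m²/K.
ΔT = −F/λ = −2.6/(-2.1933) = 1.19 °C.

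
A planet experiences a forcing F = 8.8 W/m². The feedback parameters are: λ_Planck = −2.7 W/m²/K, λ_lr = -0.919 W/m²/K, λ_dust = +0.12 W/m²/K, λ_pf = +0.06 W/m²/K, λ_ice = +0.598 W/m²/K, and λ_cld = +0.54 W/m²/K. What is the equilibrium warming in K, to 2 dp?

3.82 K

Net feedback parameter λ = (−2.7) + (-0.919) + (+0.12) + (+0.06) + (+0.598) + (+0.54) = -2.301 W/m²/K.
ΔT = −F/λ = −8.8/(-2.301) = 3.82 K.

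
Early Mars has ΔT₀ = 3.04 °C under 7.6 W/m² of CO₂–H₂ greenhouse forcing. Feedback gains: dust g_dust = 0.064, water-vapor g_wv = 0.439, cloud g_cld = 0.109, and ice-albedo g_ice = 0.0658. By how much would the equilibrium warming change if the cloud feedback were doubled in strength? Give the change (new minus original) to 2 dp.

Original: g = 0.6778, ΔT = 3.04/(1−0.6778) = 9.4351 °C.
With doubled cloud: g' = 0.7868, ΔT' = 3.04/(1−0.7868) = 14.2589 °C.
Change = 14.2589 − 9.4351 = 4.82 °C.

4.82 °C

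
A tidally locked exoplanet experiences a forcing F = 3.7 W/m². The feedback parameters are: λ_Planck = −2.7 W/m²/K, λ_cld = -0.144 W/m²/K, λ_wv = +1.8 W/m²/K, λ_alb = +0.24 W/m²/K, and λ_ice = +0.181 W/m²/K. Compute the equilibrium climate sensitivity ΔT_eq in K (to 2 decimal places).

5.94 K

Net feedback parameter λ = (−2.7) + (-0.144) + (+1.8) + (+0.24) + (+0.181) = -0.623 W/m²/K.
ΔT = −F/λ = −3.7/(-0.623) = 5.94 K.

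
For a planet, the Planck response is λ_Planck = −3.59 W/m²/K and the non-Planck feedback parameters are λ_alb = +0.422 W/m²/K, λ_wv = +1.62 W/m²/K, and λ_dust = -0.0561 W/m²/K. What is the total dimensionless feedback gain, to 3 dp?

0.553

Convert to gains: g_alb = 0.422/3.59 = 0.1175; g_wv = 1.62/3.59 = 0.4513; g_dust = -0.0561/3.59 = -0.01563.
Total gain g = 0.55317.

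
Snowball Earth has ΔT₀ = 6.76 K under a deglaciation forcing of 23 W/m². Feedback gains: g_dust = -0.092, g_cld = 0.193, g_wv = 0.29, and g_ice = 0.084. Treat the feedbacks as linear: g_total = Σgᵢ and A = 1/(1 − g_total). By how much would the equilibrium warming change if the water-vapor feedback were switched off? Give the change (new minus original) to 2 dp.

Original: g = 0.475, ΔT = 6.76/(1−0.475) = 12.8762 K.
Without water-vapor: g' = 0.185, ΔT' = 6.76/(1−0.185) = 8.2945 K.
Change = 8.2945 − 12.8762 = -4.58 K.

-4.58 K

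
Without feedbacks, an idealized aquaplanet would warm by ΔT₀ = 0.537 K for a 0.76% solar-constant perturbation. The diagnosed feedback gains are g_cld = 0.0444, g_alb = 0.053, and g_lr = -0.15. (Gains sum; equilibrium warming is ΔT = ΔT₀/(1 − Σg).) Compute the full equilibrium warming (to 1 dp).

0.5 K

Total gain g = 0.0444 + 0.053 − 0.15 = -0.0526.
Amplification A = 1/(1 + 0.0526) = 0.95.
ΔT = 0.537 × 0.95 = 0.5 K.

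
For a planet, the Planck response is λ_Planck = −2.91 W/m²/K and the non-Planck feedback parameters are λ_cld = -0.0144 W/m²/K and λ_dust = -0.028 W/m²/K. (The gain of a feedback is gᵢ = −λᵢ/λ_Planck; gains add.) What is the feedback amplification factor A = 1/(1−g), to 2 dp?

0.99

Convert to gains: g_cld = -0.0144/2.91 = -0.004948; g_dust = -0.028/2.91 = -0.009622.
Total gain g = -0.01457.
A = 1/(1 + 0.01457) = 0.99.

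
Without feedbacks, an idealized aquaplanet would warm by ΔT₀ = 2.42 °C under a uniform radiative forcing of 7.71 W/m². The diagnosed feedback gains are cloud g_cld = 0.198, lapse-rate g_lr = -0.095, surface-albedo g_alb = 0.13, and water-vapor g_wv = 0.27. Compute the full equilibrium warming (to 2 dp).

Total gain g = 0.198 − 0.095 + 0.13 + 0.27 = 0.503.
Amplification A = 1/(1 − 0.503) = 2.012.
ΔT = 2.42 × 2.012 = 4.87 °C.

4.87 °C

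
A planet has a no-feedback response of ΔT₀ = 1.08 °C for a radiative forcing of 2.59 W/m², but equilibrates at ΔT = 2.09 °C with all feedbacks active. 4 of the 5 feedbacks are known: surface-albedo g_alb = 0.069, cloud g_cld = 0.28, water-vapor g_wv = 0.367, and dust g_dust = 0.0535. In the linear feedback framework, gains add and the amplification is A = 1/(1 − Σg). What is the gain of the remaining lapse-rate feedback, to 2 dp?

Amplification A = ΔT/ΔT₀ = 2.09/1.08 = 1.935.
Total gain g = 1 − 1/A = 1 − 1/1.935 = 0.4832.
Known gains sum to 0.069 + 0.28 + 0.367 + 0.0535 = 0.7695.
g_lr = 0.4832 − 0.7695 = -0.29.

-0.29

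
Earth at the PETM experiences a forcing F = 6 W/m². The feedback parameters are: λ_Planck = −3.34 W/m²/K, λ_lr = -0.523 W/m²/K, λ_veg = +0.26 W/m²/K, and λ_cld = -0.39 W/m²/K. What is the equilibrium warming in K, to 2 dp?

Net feedback parameter λ = (−3.34) + (-0.523) + (+0.26) + (-0.39) = -3.993 W/m²/K.
ΔT = −F/λ = −6/(-3.993) = 1.50 K.

1.50 K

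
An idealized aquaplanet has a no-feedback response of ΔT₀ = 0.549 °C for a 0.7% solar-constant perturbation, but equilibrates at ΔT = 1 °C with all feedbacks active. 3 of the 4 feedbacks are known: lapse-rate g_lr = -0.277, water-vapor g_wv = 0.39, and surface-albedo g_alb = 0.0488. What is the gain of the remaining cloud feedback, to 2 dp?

0.29

Amplification A = ΔT/ΔT₀ = 1/0.549 = 1.821.
Total gain g = 1 − 1/A = 1 − 1/1.821 = 0.4509.
Known gains sum to -0.277 + 0.39 + 0.0488 = 0.1618.
g_cld = 0.4509 − 0.1618 = 0.29.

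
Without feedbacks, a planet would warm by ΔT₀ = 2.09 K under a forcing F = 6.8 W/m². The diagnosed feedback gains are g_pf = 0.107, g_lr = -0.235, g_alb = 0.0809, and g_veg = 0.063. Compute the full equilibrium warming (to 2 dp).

2.12 K

Total gain g = 0.107 − 0.235 + 0.0809 + 0.063 = 0.0159.
Amplification A = 1/(1 − 0.0159) = 1.016.
ΔT = 2.09 × 1.016 = 2.12 K.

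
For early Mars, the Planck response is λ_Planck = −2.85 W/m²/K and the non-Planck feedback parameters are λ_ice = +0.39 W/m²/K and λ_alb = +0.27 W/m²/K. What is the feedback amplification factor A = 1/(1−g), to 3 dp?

1.301

Convert to gains: g_ice = 0.39/2.85 = 0.1368; g_alb = 0.27/2.85 = 0.09474.
Total gain g = 0.23154.
A = 1/(1 − 0.23154) = 1.301.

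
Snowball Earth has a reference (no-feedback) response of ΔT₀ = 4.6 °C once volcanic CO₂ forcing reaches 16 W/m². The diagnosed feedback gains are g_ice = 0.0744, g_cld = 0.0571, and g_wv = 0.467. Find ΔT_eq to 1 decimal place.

11.5 °C

Total gain g = 0.0744 + 0.0571 + 0.467 = 0.5985.
Amplification A = 1/(1 − 0.5985) = 2.491.
ΔT = 4.6 × 2.491 = 11.5 °C.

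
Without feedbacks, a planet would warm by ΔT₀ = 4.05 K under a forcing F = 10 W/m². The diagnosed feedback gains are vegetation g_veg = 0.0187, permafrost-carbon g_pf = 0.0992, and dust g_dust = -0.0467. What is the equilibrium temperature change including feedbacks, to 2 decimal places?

4.36 K

Total gain g = 0.0187 + 0.0992 − 0.0467 = 0.0712.
Amplification A = 1/(1 − 0.0712) = 1.077.
ΔT = 4.05 × 1.077 = 4.36 K.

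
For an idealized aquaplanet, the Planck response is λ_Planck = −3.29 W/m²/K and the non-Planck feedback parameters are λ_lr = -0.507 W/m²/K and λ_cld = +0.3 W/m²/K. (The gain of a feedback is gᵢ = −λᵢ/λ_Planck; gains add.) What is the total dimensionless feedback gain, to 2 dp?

Convert to gains: g_lr = -0.507/3.29 = -0.1541; g_cld = 0.3/3.29 = 0.09119.
Total gain g = -0.06291.

-0.06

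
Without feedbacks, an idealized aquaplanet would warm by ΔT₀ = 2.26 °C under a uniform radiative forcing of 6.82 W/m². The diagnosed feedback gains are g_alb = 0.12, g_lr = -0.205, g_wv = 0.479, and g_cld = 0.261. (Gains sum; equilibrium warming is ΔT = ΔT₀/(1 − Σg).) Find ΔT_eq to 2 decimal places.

6.55 °C

Total gain g = 0.12 − 0.205 + 0.479 + 0.261 = 0.655.
Amplification A = 1/(1 − 0.655) = 2.899.
ΔT = 2.26 × 2.899 = 6.55 °C.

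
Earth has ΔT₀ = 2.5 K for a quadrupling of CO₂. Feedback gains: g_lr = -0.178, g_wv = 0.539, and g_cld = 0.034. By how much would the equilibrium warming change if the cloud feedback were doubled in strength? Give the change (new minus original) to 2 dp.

0.25 K

Original: g = 0.395, ΔT = 2.5/(1−0.395) = 4.1322 K.
With doubled cloud: g' = 0.429, ΔT' = 2.5/(1−0.429) = 4.3783 K.
Change = 4.3783 − 4.1322 = 0.25 K.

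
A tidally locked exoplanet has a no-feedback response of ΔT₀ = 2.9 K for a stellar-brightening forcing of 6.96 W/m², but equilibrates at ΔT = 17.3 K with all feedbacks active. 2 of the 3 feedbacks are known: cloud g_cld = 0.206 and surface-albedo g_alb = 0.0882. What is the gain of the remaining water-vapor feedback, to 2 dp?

0.54

Amplification A = ΔT/ΔT₀ = 17.3/2.9 = 5.966.
Total gain g = 1 − 1/A = 1 − 1/5.966 = 0.8324.
Known gains sum to 0.206 + 0.0882 = 0.2942.
g_wv = 0.8324 − 0.2942 = 0.54.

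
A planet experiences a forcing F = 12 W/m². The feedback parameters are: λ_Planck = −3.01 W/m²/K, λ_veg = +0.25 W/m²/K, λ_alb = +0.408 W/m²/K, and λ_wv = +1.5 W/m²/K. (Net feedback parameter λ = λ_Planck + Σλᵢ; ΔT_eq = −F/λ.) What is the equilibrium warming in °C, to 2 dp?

Net feedback parameter λ = (−3.01) + (+0.25) + (+0.408) + (+1.5) = -0.852 W/m²/K.
ΔT = −F/λ = −12/(-0.852) = 14.08 °C.

14.08 °C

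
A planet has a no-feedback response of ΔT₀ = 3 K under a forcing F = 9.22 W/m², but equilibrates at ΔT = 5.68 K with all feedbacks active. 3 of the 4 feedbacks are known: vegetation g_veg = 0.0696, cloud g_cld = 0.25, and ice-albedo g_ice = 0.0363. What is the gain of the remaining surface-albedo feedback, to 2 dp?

Amplification A = ΔT/ΔT₀ = 5.68/3 = 1.893.
Total gain g = 1 − 1/A = 1 − 1/1.893 = 0.4717.
Known gains sum to 0.0696 + 0.25 + 0.0363 = 0.3559.
g_alb = 0.4717 − 0.3559 = 0.12.

0.12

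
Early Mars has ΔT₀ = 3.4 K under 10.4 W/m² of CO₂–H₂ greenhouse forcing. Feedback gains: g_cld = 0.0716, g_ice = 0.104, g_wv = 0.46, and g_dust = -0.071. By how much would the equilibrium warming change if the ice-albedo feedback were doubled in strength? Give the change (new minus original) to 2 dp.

2.45 K

Original: g = 0.5646, ΔT = 3.4/(1−0.5646) = 7.8089 K.
With doubled ice-albedo: g' = 0.6686, ΔT' = 3.4/(1−0.6686) = 10.2595 K.
Change = 10.2595 − 7.8089 = 2.45 K.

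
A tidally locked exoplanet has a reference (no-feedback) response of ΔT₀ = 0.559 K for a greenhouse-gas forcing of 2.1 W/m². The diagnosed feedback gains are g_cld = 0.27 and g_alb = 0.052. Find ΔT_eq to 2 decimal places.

Total gain g = 0.27 + 0.052 = 0.322.
Amplification A = 1/(1 − 0.322) = 1.475.
ΔT = 0.559 × 1.475 = 0.82 K.

0.82 K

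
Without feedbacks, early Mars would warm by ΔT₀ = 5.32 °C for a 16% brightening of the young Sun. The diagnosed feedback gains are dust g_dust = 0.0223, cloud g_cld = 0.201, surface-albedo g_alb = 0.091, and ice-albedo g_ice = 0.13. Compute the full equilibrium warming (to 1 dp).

9.6 °C

Total gain g = 0.0223 + 0.201 + 0.091 + 0.13 = 0.4443.
Amplification A = 1/(1 − 0.4443) = 1.8.
ΔT = 5.32 × 1.8 = 9.6 °C.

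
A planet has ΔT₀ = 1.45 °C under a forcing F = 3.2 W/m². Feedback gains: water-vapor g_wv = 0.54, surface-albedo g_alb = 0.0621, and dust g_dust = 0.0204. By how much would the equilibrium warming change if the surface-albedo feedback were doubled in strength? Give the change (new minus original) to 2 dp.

Original: g = 0.6225, ΔT = 1.45/(1−0.6225) = 3.8411 °C.
With doubled surface-albedo: g' = 0.6846, ΔT' = 1.45/(1−0.6846) = 4.5973 °C.
Change = 4.5973 − 3.8411 = 0.76 °C.

0.76 °C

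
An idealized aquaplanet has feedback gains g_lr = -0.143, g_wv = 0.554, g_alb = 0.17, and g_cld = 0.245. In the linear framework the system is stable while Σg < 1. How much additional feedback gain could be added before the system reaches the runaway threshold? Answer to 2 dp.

Current total gain = -0.143 + 0.554 + 0.17 + 0.245 = 0.826.
Margin to runaway = 1 − 0.826 = 0.17.

0.17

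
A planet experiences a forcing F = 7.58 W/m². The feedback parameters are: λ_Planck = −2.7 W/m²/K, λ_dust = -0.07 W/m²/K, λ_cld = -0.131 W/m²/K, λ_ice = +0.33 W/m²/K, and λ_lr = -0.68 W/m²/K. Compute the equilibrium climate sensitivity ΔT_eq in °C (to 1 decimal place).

Net feedback parameter λ = (−2.7) + (-0.07) + (-0.131) + (+0.33) + (-0.68) = -3.251 W/m²/K.
ΔT = −F/λ = −7.58/(-3.251) = 2.3 °C.

2.3 °C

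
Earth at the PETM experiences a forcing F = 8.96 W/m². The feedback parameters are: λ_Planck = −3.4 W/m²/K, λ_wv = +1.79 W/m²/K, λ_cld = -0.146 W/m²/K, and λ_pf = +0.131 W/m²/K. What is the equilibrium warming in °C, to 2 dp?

Net feedback parameter λ = (−3.4) + (+1.79) + (-0.146) + (+0.131) = -1.625 W/m²/K.
ΔT = −F/λ = −8.96/(-1.625) = 5.51 °C.

5.51 °C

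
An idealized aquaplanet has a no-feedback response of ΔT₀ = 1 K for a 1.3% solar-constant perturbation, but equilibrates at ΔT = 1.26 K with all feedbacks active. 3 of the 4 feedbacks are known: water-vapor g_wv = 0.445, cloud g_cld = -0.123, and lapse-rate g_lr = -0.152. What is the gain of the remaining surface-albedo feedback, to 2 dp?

0.04

Amplification A = ΔT/ΔT₀ = 1.26/1 = 1.26.
Total gain g = 1 − 1/A = 1 − 1/1.26 = 0.2063.
Known gains sum to 0.445 − 0.123 − 0.152 = 0.17.
g_alb = 0.2063 − 0.17 = 0.04.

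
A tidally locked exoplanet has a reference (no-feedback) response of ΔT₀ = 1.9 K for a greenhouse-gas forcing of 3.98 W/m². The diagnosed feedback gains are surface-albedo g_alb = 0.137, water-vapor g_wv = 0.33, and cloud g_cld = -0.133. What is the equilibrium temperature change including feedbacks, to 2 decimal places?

Total gain g = 0.137 + 0.33 − 0.133 = 0.334.
Amplification A = 1/(1 − 0.334) = 1.502.
ΔT = 1.9 × 1.502 = 2.85 K.

2.85 K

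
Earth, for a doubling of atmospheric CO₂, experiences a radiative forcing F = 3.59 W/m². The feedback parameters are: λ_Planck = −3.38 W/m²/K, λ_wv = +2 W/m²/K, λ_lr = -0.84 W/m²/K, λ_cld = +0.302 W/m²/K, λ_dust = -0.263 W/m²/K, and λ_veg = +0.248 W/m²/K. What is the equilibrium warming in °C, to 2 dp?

1.86 °C

Net feedback parameter λ = (−3.38) + (+2) + (-0.84) + (+0.302) + (-0.263) + (+0.248) = -1.933 W/m²/K.
ΔT = −F/λ = −3.59/(-1.933) = 1.86 °C.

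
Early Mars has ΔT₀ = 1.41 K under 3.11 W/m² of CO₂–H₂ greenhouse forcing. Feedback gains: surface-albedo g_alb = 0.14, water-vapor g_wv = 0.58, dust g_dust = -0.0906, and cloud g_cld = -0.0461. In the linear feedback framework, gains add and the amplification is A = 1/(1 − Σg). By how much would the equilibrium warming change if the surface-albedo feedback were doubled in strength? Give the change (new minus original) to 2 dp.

Original: g = 0.5833, ΔT = 1.41/(1−0.5833) = 3.3837 K.
With doubled surface-albedo: g' = 0.7233, ΔT' = 1.41/(1−0.7233) = 5.0958 K.
Change = 5.0958 − 3.3837 = 1.71 K.

1.71 K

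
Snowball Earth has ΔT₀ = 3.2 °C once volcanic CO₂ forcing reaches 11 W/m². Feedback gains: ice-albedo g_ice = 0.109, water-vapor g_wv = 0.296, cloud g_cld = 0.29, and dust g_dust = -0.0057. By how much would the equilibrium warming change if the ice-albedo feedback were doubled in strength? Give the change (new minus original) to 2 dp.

5.57 °C

Original: g = 0.6893, ΔT = 3.2/(1−0.6893) = 10.2993 °C.
With doubled ice-albedo: g' = 0.7983, ΔT' = 3.2/(1−0.7983) = 15.8651 °C.
Change = 15.8651 − 10.2993 = 5.57 °C.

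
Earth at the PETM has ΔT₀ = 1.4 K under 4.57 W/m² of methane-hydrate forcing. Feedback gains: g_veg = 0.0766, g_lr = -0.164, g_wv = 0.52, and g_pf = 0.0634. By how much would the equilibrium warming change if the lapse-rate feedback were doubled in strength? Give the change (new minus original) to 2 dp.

Original: g = 0.496, ΔT = 1.4/(1−0.496) = 2.7778 K.
With doubled lapse-rate: g' = 0.332, ΔT' = 1.4/(1−0.332) = 2.0958 K.
Change = 2.0958 − 2.7778 = -0.68 K.

-0.68 K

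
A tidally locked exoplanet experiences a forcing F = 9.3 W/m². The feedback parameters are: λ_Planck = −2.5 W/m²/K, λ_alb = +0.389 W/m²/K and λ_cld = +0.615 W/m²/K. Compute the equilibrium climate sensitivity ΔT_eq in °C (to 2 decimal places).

Net feedback parameter λ = (−2.5) + (+0.389) + (+0.615) = -1.496 W/m²/K.
ΔT = −F/λ = −9.3/(-1.496) = 6.22 °C.

6.22 °C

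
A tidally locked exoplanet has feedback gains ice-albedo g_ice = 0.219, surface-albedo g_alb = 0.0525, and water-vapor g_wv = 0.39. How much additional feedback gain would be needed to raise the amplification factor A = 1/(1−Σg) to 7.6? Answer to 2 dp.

Current total gain = 0.6615.
Target gain for A = 7.6: g* = 1 − 1/7.6 = 0.8684.
Additional gain needed = 0.8684 − 0.6615 = 0.21.

0.21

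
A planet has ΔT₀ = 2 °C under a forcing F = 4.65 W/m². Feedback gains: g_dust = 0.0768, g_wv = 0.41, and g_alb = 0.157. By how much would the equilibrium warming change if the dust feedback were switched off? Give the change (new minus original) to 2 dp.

Original: g = 0.6438, ΔT = 2/(1−0.6438) = 5.6148 °C.
Without dust: g' = 0.567, ΔT' = 2/(1−0.567) = 4.6189 °C.
Change = 4.6189 − 5.6148 = -1.00 °C.

-1.00 °C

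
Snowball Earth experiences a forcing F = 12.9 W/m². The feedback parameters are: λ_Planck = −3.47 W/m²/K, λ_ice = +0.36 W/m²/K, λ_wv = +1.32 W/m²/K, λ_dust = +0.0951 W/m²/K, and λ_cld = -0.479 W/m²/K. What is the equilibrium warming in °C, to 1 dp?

Net feedback parameter λ = (−3.47) + (+0.36) + (+1.32) + (+0.0951) + (-0.479) = -2.1739 W/m²/K.
ΔT = −F/λ = −12.9/(-2.1739) = 5.9 °C.

5.9 °C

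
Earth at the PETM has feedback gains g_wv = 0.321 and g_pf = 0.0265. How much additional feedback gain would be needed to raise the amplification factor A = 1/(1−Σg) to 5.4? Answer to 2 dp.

Current total gain = 0.3475.
Target gain for A = 5.4: g* = 1 − 1/5.4 = 0.8148.
Additional gain needed = 0.8148 − 0.3475 = 0.47.

0.47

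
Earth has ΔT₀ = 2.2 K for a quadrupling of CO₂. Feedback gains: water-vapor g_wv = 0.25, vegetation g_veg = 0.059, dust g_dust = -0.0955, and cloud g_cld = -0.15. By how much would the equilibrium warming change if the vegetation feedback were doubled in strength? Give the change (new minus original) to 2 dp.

Original: g = 0.0635, ΔT = 2.2/(1−0.0635) = 2.3492 K.
With doubled vegetation: g' = 0.1225, ΔT' = 2.2/(1−0.1225) = 2.5071 K.
Change = 2.5071 − 2.3492 = 0.16 K.

0.16 K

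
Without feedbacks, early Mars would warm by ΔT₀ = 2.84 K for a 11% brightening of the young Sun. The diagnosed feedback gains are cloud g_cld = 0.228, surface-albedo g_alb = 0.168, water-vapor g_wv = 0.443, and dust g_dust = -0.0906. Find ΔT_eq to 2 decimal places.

11.29 K

Total gain g = 0.228 + 0.168 + 0.443 − 0.0906 = 0.7484.
Amplification A = 1/(1 − 0.7484) = 3.975.
ΔT = 2.84 × 3.975 = 11.29 K.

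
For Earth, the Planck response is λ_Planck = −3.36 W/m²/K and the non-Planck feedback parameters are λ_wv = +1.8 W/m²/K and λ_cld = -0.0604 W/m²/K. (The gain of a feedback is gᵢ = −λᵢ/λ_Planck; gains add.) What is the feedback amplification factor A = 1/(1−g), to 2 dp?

Convert to gains: g_wv = 1.8/3.36 = 0.5357; g_cld = -0.0604/3.36 = -0.01798.
Total gain g = 0.51772.
A = 1/(1 − 0.51772) = 2.07.

2.07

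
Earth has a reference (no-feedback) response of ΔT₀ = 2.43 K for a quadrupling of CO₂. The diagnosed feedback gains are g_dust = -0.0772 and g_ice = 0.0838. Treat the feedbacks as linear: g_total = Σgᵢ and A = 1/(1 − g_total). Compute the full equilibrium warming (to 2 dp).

Total gain g = -0.0772 + 0.0838 = 0.0066.
Amplification A = 1/(1 − 0.0066) = 1.007.
ΔT = 2.43 × 1.007 = 2.45 K.

2.45 K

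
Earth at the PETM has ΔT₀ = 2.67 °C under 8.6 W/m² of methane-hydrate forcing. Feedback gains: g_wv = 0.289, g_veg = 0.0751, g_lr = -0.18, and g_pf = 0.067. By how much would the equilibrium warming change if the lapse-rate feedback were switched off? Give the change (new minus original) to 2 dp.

1.13 °C

Original: g = 0.2511, ΔT = 2.67/(1−0.2511) = 3.5652 °C.
Without lapse-rate: g' = 0.4311, ΔT' = 2.67/(1−0.4311) = 4.6933 °C.
Change = 4.6933 − 3.5652 = 1.13 °C.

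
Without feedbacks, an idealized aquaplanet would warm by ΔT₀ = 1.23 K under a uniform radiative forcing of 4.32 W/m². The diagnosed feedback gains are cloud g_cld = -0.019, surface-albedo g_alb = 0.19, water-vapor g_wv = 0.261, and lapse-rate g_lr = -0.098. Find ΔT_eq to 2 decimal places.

Total gain g = -0.019 + 0.19 + 0.261 − 0.098 = 0.334.
Amplification A = 1/(1 − 0.334) = 1.502.
ΔT = 1.23 × 1.502 = 1.85 K.

1.85 K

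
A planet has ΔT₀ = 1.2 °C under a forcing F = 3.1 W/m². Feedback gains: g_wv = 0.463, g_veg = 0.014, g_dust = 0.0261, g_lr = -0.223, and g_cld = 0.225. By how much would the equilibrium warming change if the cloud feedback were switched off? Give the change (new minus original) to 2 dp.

Original: g = 0.5051, ΔT = 1.2/(1−0.5051) = 2.4247 °C.
Without cloud: g' = 0.2801, ΔT' = 1.2/(1−0.2801) = 1.6669 °C.
Change = 1.6669 − 2.4247 = -0.76 °C.

-0.76 °C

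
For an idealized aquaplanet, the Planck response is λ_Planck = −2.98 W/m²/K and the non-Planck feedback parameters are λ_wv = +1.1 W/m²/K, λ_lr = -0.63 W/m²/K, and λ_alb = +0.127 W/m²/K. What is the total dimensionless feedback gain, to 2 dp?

Convert to gains: g_wv = 1.1/2.98 = 0.3691; g_lr = -0.63/2.98 = -0.2114; g_alb = 0.127/2.98 = 0.04262.
Total gain g = 0.20032.

0.20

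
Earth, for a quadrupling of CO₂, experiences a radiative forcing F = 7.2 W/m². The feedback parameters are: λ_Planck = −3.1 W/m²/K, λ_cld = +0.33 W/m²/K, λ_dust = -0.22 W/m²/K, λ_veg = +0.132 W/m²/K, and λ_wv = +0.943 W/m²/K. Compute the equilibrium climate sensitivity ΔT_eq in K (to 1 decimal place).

Net feedback parameter λ = (−3.1) + (+0.33) + (-0.22) + (+0.132) + (+0.943) = -1.915 W/m²/K.
ΔT = −F/λ = −7.2/(-1.915) = 3.8 K.

3.8 K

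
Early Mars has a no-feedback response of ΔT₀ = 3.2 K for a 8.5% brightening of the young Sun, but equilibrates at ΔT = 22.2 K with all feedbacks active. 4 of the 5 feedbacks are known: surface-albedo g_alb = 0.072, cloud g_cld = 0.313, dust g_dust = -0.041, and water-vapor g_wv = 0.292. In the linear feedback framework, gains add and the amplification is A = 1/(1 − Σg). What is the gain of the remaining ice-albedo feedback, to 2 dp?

0.22

Amplification A = ΔT/ΔT₀ = 22.2/3.2 = 6.937.
Total gain g = 1 − 1/A = 1 − 1/6.937 = 0.8558.
Known gains sum to 0.072 + 0.313 − 0.041 + 0.292 = 0.636.
g_ice = 0.8558 − 0.636 = 0.22.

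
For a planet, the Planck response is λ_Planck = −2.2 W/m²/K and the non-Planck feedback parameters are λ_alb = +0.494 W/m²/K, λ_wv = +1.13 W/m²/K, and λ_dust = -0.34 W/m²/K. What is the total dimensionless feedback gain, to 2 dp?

0.58

Convert to gains: g_alb = 0.494/2.2 = 0.2245; g_wv = 1.13/2.2 = 0.5136; g_dust = -0.34/2.2 = -0.1545.
Total gain g = 0.5836.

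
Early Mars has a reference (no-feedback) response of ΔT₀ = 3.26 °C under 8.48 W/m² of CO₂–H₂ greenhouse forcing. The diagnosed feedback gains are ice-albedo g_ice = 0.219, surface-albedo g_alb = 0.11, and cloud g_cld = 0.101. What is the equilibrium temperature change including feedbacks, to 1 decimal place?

Total gain g = 0.219 + 0.11 + 0.101 = 0.43.
Amplification A = 1/(1 − 0.43) = 1.754.
ΔT = 3.26 × 1.754 = 5.7 °C.

5.7 °C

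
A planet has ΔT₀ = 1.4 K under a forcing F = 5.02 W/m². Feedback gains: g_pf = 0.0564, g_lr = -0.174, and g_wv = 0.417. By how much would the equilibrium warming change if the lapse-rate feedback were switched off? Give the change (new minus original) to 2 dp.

0.66 K

Original: g = 0.2994, ΔT = 1.4/(1−0.2994) = 1.9983 K.
Without lapse-rate: g' = 0.4734, ΔT' = 1.4/(1−0.4734) = 2.6586 K.
Change = 2.6586 − 1.9983 = 0.66 K.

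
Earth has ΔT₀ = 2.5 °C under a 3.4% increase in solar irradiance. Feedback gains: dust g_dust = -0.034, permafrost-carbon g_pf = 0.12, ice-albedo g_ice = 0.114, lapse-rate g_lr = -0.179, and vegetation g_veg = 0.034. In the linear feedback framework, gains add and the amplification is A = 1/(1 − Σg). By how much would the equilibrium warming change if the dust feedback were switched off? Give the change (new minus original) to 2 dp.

0.10 °C

Original: g = 0.055, ΔT = 2.5/(1−0.055) = 2.6455 °C.
Without dust: g' = 0.089, ΔT' = 2.5/(1−0.089) = 2.7442 °C.
Change = 2.7442 − 2.6455 = 0.10 °C.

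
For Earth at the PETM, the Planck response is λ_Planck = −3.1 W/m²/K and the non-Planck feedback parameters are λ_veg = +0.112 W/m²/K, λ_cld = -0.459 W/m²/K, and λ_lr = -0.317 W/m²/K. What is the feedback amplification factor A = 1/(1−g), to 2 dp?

Convert to gains: g_veg = 0.112/3.1 = 0.03613; g_cld = -0.459/3.1 = -0.1481; g_lr = -0.317/3.1 = -0.1023.
Total gain g = -0.21427.
A = 1/(1 + 0.21427) = 0.82.

0.82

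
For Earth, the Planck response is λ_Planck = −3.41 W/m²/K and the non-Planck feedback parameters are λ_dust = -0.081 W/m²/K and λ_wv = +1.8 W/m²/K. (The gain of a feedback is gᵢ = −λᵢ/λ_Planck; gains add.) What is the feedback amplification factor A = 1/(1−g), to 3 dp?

Convert to gains: g_dust = -0.081/3.41 = -0.02375; g_wv = 1.8/3.41 = 0.5279.
Total gain g = 0.50415.
A = 1/(1 − 0.50415) = 2.017.

2.017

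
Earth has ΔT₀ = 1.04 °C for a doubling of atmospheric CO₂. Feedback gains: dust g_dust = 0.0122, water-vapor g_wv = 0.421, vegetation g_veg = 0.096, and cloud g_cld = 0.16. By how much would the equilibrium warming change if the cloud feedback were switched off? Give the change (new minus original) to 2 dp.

Original: g = 0.6892, ΔT = 1.04/(1−0.6892) = 3.3462 °C.
Without cloud: g' = 0.5292, ΔT' = 1.04/(1−0.5292) = 2.2090 °C.
Change = 2.2090 − 3.3462 = -1.14 °C.

-1.14 °C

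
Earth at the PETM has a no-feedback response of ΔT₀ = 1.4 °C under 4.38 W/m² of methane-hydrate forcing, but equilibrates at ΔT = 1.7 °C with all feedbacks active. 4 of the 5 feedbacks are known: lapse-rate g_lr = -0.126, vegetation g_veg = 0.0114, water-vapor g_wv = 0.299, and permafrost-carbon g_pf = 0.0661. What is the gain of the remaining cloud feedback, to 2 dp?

-0.07

Amplification A = ΔT/ΔT₀ = 1.7/1.4 = 1.214.
Total gain g = 1 − 1/A = 1 − 1/1.214 = 0.1763.
Known gains sum to -0.126 + 0.0114 + 0.299 + 0.0661 = 0.2505.
g_cld = 0.1763 − 0.2505 = -0.07.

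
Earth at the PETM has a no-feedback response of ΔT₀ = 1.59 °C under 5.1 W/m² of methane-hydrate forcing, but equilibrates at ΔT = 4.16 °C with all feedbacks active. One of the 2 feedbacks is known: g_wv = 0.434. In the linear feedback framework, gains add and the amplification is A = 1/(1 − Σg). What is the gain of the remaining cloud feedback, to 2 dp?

Amplification A = ΔT/ΔT₀ = 4.16/1.59 = 2.616.
Total gain g = 1 − 1/A = 1 − 1/2.616 = 0.6177.
The known gain is 0.434.
g_cld = 0.6177 − 0.434 = 0.18.

0.18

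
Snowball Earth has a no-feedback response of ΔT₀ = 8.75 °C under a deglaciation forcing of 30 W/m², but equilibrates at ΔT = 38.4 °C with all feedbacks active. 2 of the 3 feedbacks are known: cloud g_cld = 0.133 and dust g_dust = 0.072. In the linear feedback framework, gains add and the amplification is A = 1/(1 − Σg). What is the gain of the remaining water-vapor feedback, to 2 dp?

0.57

Amplification A = ΔT/ΔT₀ = 38.4/8.75 = 4.389.
Total gain g = 1 − 1/A = 1 − 1/4.389 = 0.7722.
Known gains sum to 0.133 + 0.072 = 0.205.
g_wv = 0.7722 − 0.205 = 0.57.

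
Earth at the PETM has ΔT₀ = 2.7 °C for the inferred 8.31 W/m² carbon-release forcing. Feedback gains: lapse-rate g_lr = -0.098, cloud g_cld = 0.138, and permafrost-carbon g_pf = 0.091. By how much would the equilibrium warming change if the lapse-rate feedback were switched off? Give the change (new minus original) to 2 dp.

0.39 °C

Original: g = 0.131, ΔT = 2.7/(1−0.131) = 3.1070 °C.
Without lapse-rate: g' = 0.229, ΔT' = 2.7/(1−0.229) = 3.5019 °C.
Change = 3.5019 − 3.1070 = 0.39 °C.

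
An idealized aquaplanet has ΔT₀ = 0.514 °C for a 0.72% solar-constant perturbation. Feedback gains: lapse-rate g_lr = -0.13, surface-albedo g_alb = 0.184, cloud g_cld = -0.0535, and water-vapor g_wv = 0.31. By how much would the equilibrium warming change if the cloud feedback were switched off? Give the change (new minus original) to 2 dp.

Original: g = 0.3105, ΔT = 0.514/(1−0.3105) = 0.7455 °C.
Without cloud: g' = 0.364, ΔT' = 0.514/(1−0.364) = 0.8082 °C.
Change = 0.8082 − 0.7455 = 0.06 °C.

0.06 °C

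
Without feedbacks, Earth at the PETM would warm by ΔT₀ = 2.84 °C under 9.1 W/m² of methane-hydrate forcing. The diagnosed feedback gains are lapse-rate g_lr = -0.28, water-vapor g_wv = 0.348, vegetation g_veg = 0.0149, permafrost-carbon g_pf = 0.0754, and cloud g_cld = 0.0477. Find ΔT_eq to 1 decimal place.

Total gain g = -0.28 + 0.348 + 0.0149 + 0.0754 + 0.0477 = 0.206.
Amplification A = 1/(1 − 0.206) = 1.259.
ΔT = 2.84 × 1.259 = 3.6 °C.

3.6 °C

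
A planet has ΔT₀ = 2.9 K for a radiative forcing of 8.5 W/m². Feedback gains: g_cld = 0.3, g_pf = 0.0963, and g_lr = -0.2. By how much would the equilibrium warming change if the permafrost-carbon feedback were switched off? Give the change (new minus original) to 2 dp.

-0.39 K

Original: g = 0.1963, ΔT = 2.9/(1−0.1963) = 3.6083 K.
Without permafrost-carbon: g' = 0.1, ΔT' = 2.9/(1−0.1) = 3.2222 K.
Change = 3.2222 − 3.6083 = -0.39 K.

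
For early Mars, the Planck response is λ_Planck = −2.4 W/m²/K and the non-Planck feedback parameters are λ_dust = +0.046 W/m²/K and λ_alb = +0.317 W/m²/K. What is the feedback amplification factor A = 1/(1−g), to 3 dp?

Convert to gains: g_dust = 0.046/2.4 = 0.01917; g_alb = 0.317/2.4 = 0.1321.
Total gain g = 0.15127.
A = 1/(1 − 0.15127) = 1.178.

1.178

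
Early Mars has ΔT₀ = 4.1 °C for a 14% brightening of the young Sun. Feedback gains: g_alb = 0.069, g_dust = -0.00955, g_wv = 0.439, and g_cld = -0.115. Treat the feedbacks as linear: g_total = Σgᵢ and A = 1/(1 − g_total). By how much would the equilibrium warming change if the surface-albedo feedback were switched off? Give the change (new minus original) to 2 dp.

-0.67 °C

Original: g = 0.38345, ΔT = 4.1/(1−0.38345) = 6.6499 °C.
Without surface-albedo: g' = 0.31445, ΔT' = 4.1/(1−0.31445) = 5.9806 °C.
Change = 5.9806 − 6.6499 = -0.67 °C.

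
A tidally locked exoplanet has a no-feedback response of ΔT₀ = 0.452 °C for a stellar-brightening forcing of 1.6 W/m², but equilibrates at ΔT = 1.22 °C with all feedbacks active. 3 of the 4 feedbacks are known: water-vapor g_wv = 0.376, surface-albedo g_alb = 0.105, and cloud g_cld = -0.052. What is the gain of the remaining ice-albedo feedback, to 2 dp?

0.20

Amplification A = ΔT/ΔT₀ = 1.22/0.452 = 2.699.
Total gain g = 1 − 1/A = 1 − 1/2.699 = 0.6295.
Known gains sum to 0.376 + 0.105 − 0.052 = 0.429.
g_ice = 0.6295 − 0.429 = 0.20.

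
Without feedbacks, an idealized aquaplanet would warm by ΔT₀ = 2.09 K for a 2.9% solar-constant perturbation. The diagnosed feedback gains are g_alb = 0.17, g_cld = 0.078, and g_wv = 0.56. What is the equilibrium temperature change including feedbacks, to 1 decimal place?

10.9 K

Total gain g = 0.17 + 0.078 + 0.56 = 0.808.
Amplification A = 1/(1 − 0.808) = 5.208.
ΔT = 2.09 × 5.208 = 10.9 K.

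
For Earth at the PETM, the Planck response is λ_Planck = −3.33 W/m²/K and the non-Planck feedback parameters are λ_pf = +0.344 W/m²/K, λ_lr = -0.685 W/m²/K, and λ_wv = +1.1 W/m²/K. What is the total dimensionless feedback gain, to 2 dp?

Convert to gains: g_pf = 0.344/3.33 = 0.1033; g_lr = -0.685/3.33 = -0.2057; g_wv = 1.1/3.33 = 0.3303.
Total gain g = 0.2279.

0.23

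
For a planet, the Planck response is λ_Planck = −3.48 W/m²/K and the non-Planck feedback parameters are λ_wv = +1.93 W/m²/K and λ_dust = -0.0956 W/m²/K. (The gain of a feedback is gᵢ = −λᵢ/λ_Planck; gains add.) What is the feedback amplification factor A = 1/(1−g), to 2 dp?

Convert to gains: g_wv = 1.93/3.48 = 0.5546; g_dust = -0.0956/3.48 = -0.02747.
Total gain g = 0.52713.
A = 1/(1 − 0.52713) = 2.11.

2.11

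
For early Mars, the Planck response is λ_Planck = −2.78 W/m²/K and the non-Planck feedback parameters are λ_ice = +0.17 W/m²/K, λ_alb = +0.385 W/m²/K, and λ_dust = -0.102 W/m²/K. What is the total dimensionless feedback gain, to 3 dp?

0.163

Convert to gains: g_ice = 0.17/2.78 = 0.06115; g_alb = 0.385/2.78 = 0.1385; g_dust = -0.102/2.78 = -0.03669.
Total gain g = 0.16296.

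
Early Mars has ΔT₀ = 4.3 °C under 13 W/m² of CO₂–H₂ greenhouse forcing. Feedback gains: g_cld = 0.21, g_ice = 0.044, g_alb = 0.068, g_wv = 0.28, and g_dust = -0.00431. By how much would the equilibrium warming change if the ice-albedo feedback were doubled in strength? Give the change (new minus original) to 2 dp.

1.31 °C

Original: g = 0.59769, ΔT = 4.3/(1−0.59769) = 10.6883 °C.
With doubled ice-albedo: g' = 0.64169, ΔT' = 4.3/(1−0.64169) = 12.0008 °C.
Change = 12.0008 − 10.6883 = 1.31 °C.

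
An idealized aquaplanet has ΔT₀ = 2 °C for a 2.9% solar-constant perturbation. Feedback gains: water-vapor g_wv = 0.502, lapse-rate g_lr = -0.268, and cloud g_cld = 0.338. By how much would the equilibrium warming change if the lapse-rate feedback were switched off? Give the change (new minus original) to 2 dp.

7.83 °C

Original: g = 0.572, ΔT = 2/(1−0.572) = 4.6729 °C.
Without lapse-rate: g' = 0.84, ΔT' = 2/(1−0.84) = 12.5000 °C.
Change = 12.5000 − 4.6729 = 7.83 °C.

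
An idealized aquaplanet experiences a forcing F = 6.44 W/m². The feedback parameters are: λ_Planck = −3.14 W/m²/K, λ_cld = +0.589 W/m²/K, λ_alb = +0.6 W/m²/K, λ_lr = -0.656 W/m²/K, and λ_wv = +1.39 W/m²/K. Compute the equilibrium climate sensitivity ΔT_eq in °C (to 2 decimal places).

5.29 °C

Net feedback parameter λ = (−3.14) + (+0.589) + (+0.6) + (-0.656) + (+1.39) = -1.217 W/m²/K.
ΔT = −F/λ = −6.44/(-1.217) = 5.29 °C.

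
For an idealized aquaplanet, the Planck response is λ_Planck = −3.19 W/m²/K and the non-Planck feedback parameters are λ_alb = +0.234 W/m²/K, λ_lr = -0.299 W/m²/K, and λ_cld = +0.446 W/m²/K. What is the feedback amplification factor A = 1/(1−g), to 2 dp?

1.14

Convert to gains: g_alb = 0.234/3.19 = 0.07335; g_lr = -0.299/3.19 = -0.09373; g_cld = 0.446/3.19 = 0.1398.
Total gain g = 0.11942.
A = 1/(1 − 0.11942) = 1.14.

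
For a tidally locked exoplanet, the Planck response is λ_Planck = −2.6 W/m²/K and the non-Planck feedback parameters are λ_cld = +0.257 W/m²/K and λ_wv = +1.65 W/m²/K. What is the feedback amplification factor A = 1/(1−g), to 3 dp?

3.752

Convert to gains: g_cld = 0.257/2.6 = 0.09885; g_wv = 1.65/2.6 = 0.6346.
Total gain g = 0.73345.
A = 1/(1 − 0.73345) = 3.752.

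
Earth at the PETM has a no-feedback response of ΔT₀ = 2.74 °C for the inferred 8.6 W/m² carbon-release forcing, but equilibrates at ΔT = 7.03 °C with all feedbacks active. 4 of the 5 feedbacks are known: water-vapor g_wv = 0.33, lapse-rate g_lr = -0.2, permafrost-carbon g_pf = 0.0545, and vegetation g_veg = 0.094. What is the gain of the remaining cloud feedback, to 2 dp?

Amplification A = ΔT/ΔT₀ = 7.03/2.74 = 2.566.
Total gain g = 1 − 1/A = 1 − 1/2.566 = 0.6103.
Known gains sum to 0.33 − 0.2 + 0.0545 + 0.094 = 0.2785.
g_cld = 0.6103 − 0.2785 = 0.33.

0.33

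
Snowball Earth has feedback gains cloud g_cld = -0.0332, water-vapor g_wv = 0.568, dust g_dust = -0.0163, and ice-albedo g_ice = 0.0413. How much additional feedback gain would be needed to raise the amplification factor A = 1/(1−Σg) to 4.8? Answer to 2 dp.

Current total gain = 0.5598.
Target gain for A = 4.8: g* = 1 − 1/4.8 = 0.7917.
Additional gain needed = 0.7917 − 0.5598 = 0.23.

0.23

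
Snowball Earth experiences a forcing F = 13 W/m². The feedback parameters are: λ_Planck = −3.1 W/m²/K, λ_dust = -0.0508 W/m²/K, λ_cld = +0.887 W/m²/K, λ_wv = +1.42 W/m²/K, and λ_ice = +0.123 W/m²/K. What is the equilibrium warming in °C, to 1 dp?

18.0 °C

Net feedback parameter λ = (−3.1) + (-0.0508) + (+0.887) + (+1.42) + (+0.123) = -0.7208 W/m²/K.
ΔT = −F/λ = −13/(-0.7208) = 18.0 °C.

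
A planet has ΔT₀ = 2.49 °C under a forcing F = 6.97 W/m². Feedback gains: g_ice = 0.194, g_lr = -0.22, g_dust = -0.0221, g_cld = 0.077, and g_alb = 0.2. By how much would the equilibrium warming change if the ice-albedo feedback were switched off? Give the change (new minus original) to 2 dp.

Original: g = 0.2289, ΔT = 2.49/(1−0.2289) = 3.2292 °C.
Without ice-albedo: g' = 0.0349, ΔT' = 2.49/(1−0.0349) = 2.5800 °C.
Change = 2.5800 − 3.2292 = -0.65 °C.

-0.65 °C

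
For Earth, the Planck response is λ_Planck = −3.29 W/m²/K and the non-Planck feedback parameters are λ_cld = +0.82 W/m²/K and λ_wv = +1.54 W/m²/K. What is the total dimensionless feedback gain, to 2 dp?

Convert to gains: g_cld = 0.82/3.29 = 0.2492; g_wv = 1.54/3.29 = 0.4681.
Total gain g = 0.7173.

0.72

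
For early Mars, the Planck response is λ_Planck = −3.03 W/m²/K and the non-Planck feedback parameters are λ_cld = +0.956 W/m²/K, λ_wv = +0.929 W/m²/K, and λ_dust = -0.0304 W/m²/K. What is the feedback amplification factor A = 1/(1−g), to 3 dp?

Convert to gains: g_cld = 0.956/3.03 = 0.3155; g_wv = 0.929/3.03 = 0.3066; g_dust = -0.0304/3.03 = -0.01003.
Total gain g = 0.61207.
A = 1/(1 − 0.61207) = 2.578.

2.578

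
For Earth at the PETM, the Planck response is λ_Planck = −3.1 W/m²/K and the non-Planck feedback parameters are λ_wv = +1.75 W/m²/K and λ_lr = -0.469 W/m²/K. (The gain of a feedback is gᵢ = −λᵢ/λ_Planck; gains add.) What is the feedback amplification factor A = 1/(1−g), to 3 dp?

1.704

Convert to gains: g_wv = 1.75/3.1 = 0.5645; g_lr = -0.469/3.1 = -0.1513.
Total gain g = 0.4132.
A = 1/(1 − 0.4132) = 1.704.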